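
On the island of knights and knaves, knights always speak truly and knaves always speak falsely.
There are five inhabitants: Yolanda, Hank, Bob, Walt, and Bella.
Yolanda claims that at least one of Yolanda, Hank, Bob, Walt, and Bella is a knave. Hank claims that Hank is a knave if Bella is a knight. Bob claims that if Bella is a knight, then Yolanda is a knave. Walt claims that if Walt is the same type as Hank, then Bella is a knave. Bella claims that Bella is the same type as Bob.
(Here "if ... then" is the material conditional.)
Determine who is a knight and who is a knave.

Knights: Yolanda, Hank, Bob, and Walt. Knaves: Bella.

As a knight, Yolanda's statement "at least one of Yolanda, Hank, Bob, Walt, and Bella is a knave" should be true; it is.
Hank is a knight, and the claim "Hank is a knave if Bella is a knight" is indeed true.
Bob (knight): "if Bella is a knight, then Yolanda is a knave" — true. ✓
Walt (knight): "if Walt is the same type as Hank, then Bella is a knave" — true. ✓
Bella is a knave, so "Bella is the same type as Bob" must be False — and it is.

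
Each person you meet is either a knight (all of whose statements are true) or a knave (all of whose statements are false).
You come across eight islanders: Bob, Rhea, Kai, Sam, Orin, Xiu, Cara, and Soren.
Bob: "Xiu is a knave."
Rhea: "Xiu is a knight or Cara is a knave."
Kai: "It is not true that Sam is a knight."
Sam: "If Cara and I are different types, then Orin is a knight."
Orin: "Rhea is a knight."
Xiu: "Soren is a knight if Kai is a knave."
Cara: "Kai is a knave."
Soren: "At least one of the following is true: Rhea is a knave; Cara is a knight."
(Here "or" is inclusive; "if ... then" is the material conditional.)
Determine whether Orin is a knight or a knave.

Consistent assignments: {Bob=knave, Rhea=knight, Kai=knave, Sam=knight, Orin=knight, Xiu=knight, Cara=knight, Soren=knight}
In every consistent assignment, Orin is a knight.

Orin is a knight.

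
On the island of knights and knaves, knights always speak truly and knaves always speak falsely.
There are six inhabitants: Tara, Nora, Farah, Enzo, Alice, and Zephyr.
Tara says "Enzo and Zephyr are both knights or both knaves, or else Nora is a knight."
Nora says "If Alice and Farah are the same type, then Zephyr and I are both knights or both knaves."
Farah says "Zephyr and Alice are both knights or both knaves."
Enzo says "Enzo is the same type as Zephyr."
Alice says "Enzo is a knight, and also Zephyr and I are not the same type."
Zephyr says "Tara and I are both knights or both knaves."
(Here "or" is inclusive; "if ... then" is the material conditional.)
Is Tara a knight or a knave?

Tara is a knight.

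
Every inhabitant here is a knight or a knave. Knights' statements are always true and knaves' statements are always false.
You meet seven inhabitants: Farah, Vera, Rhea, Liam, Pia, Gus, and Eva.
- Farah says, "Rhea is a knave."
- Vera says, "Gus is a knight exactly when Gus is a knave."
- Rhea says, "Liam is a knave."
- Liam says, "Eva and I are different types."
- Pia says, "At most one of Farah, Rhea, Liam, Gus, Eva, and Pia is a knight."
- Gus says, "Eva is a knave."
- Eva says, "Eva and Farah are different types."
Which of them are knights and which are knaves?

Farah (knave): "Rhea is a knave" — False. ✓
Vera (knave): "Gus is a knight exactly when Gus is a knave" — False. ✓
Since Rhea is a knight, "Liam is a knave" needs to be True, which holds.
Liam is a knave, and the claim "Eva and I are different types" is indeed False.
Pia is a knave, and the claim "at most one of Farah, Rhea, Liam, Gus, Eva, and Pia is a knight" is indeed False.
Gus (knight): "Eva is a knave" — True. ✓
Eva is a knave, so "Eva and Farah are different types" must be False — and it is.

Farah is a knave, Vera is a knave, Rhea is a knight, Liam is a knave, Pia is a knave, Gus is a knight, and Eva is a knave.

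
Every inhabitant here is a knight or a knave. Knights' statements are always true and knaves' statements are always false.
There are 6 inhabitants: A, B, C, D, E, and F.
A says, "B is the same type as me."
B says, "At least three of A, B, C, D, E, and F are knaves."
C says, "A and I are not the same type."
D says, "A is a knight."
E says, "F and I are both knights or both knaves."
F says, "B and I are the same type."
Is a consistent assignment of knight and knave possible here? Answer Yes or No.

One consistent assignment: A=knave, B=knight, C=knight, D=knave, E=knave, F=knight.

Yes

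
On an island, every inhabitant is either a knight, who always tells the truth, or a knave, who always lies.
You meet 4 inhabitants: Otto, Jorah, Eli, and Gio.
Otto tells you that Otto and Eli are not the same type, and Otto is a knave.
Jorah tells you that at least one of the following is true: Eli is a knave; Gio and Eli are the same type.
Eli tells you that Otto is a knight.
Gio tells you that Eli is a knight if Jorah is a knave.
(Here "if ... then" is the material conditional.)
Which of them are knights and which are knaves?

Otto (knave): "Otto and Eli are not the same type, and Otto is a knave" — False. ✓
Jorah is a knight; "at least one of the following is true: Eli is a knave; Gio and Eli are the same type" is true, as required.
Since Eli is a knave, "Otto is a knight" needs to be False, which holds.
As a knight, Gio's statement "Eli is a knight if Jorah is a knave" should be true; it is.

Otto is a knave, Jorah is a knight, Eli is a knave, and Gio is a knight.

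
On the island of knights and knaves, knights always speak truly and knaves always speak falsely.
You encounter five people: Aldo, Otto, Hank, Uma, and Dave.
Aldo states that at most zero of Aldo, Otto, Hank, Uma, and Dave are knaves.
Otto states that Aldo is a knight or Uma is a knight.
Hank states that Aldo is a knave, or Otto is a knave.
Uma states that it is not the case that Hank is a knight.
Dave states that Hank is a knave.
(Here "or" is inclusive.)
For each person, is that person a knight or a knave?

Since Aldo is a knave, "at most zero of Aldo, Otto, Hank, Uma, and Dave are knaves" needs to be false, which holds.
Otto (knave): "Aldo is a knight or Uma is a knight" — false. ✓
Hank (knight): "Aldo is a knave, or Otto is a knave" — true. ✓
Uma is a knave, so "it is not the case that Hank is a knight" must be false — and it is.
As a knave, Dave's statement "Hank is a knave" should be false; it is.

Aldo is a knave, Otto is a knave, Hank is a knight, Uma is a knave, and Dave is a knave.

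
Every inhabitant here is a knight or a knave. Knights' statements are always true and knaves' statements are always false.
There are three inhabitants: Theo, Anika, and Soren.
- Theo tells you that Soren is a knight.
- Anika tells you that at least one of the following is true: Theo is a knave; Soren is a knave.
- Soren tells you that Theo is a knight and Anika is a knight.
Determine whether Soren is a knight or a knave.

Soren is a knave.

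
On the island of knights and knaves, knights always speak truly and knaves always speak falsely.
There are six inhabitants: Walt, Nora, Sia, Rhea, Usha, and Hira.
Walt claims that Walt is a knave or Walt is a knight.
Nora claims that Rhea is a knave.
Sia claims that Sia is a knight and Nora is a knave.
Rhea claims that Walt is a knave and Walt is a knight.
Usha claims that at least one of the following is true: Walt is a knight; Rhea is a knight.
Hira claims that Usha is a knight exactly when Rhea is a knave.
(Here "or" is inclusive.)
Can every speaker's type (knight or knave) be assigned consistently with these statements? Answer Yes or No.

Yes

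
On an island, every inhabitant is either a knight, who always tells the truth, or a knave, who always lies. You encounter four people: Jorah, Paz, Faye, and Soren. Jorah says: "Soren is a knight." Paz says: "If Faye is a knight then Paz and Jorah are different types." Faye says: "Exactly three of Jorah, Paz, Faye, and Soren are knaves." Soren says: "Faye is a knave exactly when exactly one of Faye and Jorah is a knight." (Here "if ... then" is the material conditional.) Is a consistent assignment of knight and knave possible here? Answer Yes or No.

Yes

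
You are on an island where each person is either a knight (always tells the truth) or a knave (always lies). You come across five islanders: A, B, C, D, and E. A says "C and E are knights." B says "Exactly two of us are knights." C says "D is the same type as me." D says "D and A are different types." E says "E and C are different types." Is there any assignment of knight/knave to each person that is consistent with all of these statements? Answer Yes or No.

Yes

One consistent assignment: A=knave, B=knight, C=knave, D=knight, E=knave.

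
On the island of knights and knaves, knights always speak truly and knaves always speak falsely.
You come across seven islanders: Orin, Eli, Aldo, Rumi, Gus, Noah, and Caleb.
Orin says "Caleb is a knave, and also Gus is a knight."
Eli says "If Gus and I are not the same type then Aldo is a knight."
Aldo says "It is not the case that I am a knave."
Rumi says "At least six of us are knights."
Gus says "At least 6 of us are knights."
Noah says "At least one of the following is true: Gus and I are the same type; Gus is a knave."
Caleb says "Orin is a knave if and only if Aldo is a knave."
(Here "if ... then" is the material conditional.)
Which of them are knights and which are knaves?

Orin is a knave, Eli is a knight, Aldo is a knight, Rumi is a knave, Gus is a knave, Noah is a knight, and Caleb is a knave.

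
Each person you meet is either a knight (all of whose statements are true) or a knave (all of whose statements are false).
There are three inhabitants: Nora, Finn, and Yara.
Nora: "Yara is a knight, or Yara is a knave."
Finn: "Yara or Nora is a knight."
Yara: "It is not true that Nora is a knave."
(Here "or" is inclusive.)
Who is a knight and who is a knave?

Nora is a knight, Finn is a knight, and Yara is a knight.

Nora is a knight, so "Yara is a knight, or Yara is a knave" must be True — and it is.
Finn (knight): "Yara or Nora is a knight" — True. ✓
Yara is a knight; "it is not true that Nora is a knave" is True, as required.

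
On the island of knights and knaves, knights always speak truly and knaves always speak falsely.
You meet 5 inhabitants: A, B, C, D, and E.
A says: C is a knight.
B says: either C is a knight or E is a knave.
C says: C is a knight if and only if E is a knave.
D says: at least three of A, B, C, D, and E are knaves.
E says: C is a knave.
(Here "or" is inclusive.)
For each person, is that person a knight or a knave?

Knights: A, B, and C. Knaves: D and E.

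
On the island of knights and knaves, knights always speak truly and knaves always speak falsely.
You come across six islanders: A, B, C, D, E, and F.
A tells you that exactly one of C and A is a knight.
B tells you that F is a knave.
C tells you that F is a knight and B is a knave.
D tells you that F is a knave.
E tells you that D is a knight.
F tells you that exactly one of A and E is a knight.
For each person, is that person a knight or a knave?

A is a knight, B is a knight, C is a knave, D is a knight, E is a knight, and F is a knave.

A is a knight, so "exactly one of C and A is a knight" must be True — and it is.
B is a knight, and the claim "F is a knave" is indeed True.
As a knave, C's statement "F is a knight and B is a knave" should be False; it is.
D is a knight, and the claim "F is a knave" is indeed True.
E (knight): "D is a knight" — True. ✓
F (knave): "exactly one of A and E is a knight" — False. ✓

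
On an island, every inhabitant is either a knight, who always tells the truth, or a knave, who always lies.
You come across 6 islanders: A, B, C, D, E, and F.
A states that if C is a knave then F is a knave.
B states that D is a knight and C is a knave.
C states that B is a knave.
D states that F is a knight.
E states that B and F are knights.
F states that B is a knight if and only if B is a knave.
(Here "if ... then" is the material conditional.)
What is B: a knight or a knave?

B is a knave.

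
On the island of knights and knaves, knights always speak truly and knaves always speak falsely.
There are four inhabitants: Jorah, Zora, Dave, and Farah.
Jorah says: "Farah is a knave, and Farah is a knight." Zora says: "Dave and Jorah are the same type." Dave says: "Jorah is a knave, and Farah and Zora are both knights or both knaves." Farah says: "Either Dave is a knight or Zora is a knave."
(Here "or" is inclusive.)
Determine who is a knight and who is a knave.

Jorah is a knave, Zora is a knight, Dave is a knave, and Farah is a knave.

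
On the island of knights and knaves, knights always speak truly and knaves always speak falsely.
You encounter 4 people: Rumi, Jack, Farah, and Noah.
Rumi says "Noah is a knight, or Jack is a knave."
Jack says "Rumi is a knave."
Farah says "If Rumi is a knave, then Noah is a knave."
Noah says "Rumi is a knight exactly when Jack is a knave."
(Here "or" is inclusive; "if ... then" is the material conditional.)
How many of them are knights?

3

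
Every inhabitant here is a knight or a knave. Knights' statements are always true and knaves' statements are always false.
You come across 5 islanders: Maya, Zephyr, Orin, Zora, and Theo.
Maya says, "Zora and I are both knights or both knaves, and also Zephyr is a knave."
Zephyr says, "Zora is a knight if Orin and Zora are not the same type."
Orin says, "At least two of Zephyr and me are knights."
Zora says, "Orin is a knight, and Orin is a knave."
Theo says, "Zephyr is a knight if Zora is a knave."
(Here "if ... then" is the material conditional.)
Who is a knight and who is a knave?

Knights: Zephyr and Theo. Knaves: Maya, Orin, and Zora.

Since Maya is a knave, "Zora and I are both knights or both knaves, and also Zephyr is a knave" needs to be False, which holds.
As a knight, Zephyr's statement "Zora is a knight if Orin and Zora are not the same type" should be True; it is.
As a knave, Orin's statement "at least two of Zephyr and me are knights" should be False; it is.
Zora is a knave; "Orin is a knight, and Orin is a knave" is False, as required.
Theo (knight): "Zephyr is a knight if Zora is a knave" — True. ✓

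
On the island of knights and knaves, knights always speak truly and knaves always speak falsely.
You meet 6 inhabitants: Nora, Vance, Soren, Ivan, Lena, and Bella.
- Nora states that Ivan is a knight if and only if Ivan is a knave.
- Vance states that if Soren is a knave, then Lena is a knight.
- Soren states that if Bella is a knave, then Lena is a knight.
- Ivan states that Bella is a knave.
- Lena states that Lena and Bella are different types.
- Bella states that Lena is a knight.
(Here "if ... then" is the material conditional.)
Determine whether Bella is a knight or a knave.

Bella is a knave.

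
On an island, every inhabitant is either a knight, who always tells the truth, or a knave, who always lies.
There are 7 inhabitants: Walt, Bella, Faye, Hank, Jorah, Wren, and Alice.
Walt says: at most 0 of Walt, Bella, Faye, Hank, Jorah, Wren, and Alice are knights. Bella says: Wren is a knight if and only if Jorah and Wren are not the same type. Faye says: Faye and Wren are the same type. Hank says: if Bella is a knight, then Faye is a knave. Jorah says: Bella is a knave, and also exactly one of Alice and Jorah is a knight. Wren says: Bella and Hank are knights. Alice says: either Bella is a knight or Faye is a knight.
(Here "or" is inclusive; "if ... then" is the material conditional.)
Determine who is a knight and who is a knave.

As a knave, Walt's statement "at most 0 of Walt, Bella, Faye, Hank, Jorah, Wren, and Alice are knights" should be False; it is.
As a knight, Bella's statement "Wren is a knight if and only if Jorah and Wren are not the same type" should be True; it is.
Faye is a knave, so "Faye and Wren are the same type" must be False — and it is.
Hank is a knight, so "if Bella is a knight, then Faye is a knave" must be True — and it is.
Jorah is a knave; "Bella is a knave, and also exactly one of Alice and Jorah is a knight" is False, as required.
Wren (knight): "Bella and Hank are knights" — True. ✓
Alice (knight): "either Bella is a knight or Faye is a knight" — True. ✓

Walt is a knave, Bella is a knight, Faye is a knave, Hank is a knight, Jorah is a knave, Wren is a knight, and Alice is a knight.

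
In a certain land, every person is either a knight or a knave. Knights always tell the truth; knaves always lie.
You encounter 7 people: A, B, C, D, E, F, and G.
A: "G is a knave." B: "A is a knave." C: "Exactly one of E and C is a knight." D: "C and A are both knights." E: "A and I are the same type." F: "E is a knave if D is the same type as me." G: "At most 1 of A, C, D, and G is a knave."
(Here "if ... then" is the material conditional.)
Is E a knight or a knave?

E is a knave.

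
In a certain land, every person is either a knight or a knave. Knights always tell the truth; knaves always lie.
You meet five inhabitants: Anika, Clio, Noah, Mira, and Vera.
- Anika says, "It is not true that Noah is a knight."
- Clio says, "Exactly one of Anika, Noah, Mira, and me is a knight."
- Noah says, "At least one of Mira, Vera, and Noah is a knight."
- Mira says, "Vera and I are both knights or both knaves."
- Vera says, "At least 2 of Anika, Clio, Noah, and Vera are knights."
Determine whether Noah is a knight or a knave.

Noah is a knight.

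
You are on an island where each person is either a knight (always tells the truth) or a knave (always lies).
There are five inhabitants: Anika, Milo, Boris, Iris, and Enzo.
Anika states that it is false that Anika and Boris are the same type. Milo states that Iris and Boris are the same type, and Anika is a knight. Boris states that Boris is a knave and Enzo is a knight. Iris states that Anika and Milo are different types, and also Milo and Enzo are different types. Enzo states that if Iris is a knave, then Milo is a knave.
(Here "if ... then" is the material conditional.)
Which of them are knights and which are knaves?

Anika (knight): "it is false that Anika and Boris are the same type" — True. ✓
As a knight, Milo's statement "Iris and Boris are the same type, and Anika is a knight" should be True; it is.
Boris is a knave, so "Boris is a knave and Enzo is a knight" must be false — and it is.
Iris is a knave, so "Anika and Milo are different types, and also Milo and Enzo are different types" must be false — and it is.
Enzo (knave): "if Iris is a knave, then Milo is a knave" — false. ✓

Anika is a knight, Milo is a knight, Boris is a knave, Iris is a knave, and Enzo is a knave.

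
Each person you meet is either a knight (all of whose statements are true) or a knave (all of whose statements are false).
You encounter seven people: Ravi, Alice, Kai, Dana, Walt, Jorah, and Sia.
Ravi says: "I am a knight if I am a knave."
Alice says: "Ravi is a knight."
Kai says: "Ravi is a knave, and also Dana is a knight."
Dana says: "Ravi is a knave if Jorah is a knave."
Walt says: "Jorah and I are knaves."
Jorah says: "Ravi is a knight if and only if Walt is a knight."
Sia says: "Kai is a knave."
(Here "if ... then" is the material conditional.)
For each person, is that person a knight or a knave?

As a knave, Ravi's statement "I am a knight if I am a knave" should be False; it is.
Since Alice is a knave, "Ravi is a knight" needs to be False, which holds.
Kai (knight): "Ravi is a knave, and also Dana is a knight" — True. ✓
Dana is a knight; "Ravi is a knave if Jorah is a knave" is True, as required.
Walt is a knave, so "Jorah and I are knaves" must be False — and it is.
Jorah (knight): "Ravi is a knight if and only if Walt is a knight" — True. ✓
As a knave, Sia's statement "Kai is a knave" should be False; it is.

Ravi is a knave, Alice is a knave, Kai is a knight, Dana is a knight, Walt is a knave, Jorah is a knight, and Sia is a knave.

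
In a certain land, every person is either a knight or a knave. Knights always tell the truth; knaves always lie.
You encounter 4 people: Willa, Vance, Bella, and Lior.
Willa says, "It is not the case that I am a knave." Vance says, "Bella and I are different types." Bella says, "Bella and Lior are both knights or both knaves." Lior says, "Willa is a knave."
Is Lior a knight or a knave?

Consistent assignments: {Willa=knave, Vance=knight, Bella=knave, Lior=knight}; {Willa=knave, Vance=knave, Bella=knave, Lior=knight}
In every consistent assignment, Lior is a knight.

Lior is a knight.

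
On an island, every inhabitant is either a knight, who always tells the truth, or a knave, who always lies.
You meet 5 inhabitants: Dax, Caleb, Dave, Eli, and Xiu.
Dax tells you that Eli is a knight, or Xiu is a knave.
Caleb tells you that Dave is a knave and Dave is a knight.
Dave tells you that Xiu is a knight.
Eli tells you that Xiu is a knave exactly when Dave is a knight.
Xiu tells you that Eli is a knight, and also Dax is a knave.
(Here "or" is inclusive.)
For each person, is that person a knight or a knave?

Dax is a knight, Caleb is a knave, Dave is a knave, Eli is a knave, and Xiu is a knave.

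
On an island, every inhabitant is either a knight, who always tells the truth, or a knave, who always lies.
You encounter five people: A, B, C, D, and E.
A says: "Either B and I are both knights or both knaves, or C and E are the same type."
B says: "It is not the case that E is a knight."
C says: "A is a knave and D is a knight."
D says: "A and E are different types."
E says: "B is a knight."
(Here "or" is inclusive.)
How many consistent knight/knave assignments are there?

0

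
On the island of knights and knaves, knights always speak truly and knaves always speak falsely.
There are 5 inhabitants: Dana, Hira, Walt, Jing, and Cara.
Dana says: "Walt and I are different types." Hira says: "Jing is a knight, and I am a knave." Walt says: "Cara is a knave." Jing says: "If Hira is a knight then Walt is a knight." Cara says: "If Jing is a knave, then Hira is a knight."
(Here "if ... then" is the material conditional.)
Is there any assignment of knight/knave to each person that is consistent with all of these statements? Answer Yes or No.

No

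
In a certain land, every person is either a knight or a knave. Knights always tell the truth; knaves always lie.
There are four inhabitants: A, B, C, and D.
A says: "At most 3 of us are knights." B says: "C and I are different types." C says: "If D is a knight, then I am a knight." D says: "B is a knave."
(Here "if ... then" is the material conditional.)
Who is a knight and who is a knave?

Knights: A and D. Knaves: B and C.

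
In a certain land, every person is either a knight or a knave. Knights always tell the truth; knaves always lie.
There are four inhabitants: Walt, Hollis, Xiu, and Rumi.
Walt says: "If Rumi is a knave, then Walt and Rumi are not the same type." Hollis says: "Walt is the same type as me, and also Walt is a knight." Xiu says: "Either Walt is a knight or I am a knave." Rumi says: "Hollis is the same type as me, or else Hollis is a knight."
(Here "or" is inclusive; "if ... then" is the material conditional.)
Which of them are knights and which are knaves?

Suppose Walt is a knave. Then Walt's statement "if Rumi is a knave, then Walt and Rumi are not the same type" would have to be false. Checking the 8 ways to assign the others, none is consistent with every speaker.
(For instance, with Hollis=knight, Xiu=knight, Rumi=knight, Walt's claim "if Rumi is a knave, then Walt and Rumi are not the same type" comes out true where it would need to be false.)
So Walt must be a knight, making "if Rumi is a knave, then Walt and Rumi are not the same type" true. Taking Walt=knight, Hollis=knight, Xiu=knight, Rumi=knight, each remaining statement checks out:
  Hollis (knight): "Walt is the same type as me, and also Walt is a knight" — true. ✓
  Xiu (knight): "either Walt is a knight or I am a knave" — true. ✓
  Rumi (knight): "Hollis is the same type as me, or else Hollis is a knight" — true. ✓
This is the unique consistent assignment.

Walt is a knight, Hollis is a knight, Xiu is a knight, and Rumi is a knight.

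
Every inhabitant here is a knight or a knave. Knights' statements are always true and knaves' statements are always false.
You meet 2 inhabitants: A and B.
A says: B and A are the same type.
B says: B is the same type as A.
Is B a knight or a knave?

B is a knight.

Consistent assignments: {A=knight, B=knight}
In every consistent assignment, B is a knight.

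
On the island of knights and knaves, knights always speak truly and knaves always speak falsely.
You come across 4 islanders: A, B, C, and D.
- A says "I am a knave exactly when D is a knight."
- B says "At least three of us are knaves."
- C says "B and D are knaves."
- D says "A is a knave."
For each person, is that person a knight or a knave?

A (knight): "I am a knave exactly when D is a knight" — True. ✓
B is a knave, and the claim "at least three of us are knaves" is indeed False.
C is a knight, so "B and D are knaves" must be True — and it is.
D (knave): "A is a knave" — False. ✓

Knights: A and C. Knaves: B and D.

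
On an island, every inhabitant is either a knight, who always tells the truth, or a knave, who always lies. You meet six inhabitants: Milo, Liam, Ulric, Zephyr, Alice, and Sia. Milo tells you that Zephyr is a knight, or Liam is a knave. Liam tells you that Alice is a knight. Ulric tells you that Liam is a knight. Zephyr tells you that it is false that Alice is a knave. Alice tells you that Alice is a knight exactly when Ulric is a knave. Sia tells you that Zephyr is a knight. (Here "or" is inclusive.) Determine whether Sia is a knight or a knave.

Consistent assignments: {Milo=knight, Liam=knave, Ulric=knave, Zephyr=knave, Alice=knave, Sia=knave}
In every consistent assignment, Sia is a knave.

Sia is a knave.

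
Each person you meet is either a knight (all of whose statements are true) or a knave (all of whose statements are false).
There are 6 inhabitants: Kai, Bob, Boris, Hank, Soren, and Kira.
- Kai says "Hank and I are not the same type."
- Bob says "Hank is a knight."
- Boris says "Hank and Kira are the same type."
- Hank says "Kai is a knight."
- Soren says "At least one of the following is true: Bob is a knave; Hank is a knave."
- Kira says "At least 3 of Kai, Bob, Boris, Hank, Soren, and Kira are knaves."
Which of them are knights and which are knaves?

Knights: Soren and Kira. Knaves: Kai, Bob, Boris, and Hank.

As a knave, Kai's statement "Hank and I are not the same type" should be false; it is.
As a knave, Bob's statement "Hank is a knight" should be false; it is.
Boris is a knave, so "Hank and Kira are the same type" must be false — and it is.
Since Hank is a knave, "Kai is a knight" needs to be false, which holds.
Soren is a knight, so "at least one of the following is true: Bob is a knave; Hank is a knave" must be True — and it is.
Kira is a knight, and the claim "at least 3 of Kai, Bob, Boris, Hank, Soren, and Kira are knaves" is indeed True.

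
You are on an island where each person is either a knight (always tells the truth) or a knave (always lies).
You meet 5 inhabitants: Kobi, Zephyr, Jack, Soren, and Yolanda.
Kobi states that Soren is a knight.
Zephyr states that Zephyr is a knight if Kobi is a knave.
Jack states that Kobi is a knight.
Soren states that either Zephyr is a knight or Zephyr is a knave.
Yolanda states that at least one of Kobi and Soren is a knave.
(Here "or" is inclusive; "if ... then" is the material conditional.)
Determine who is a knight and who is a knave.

Suppose Kobi is a knave. Then Kobi's statement "Soren is a knight" would have to be false. Checking the 16 ways to assign the others, none is consistent with every speaker.
(For instance, with Zephyr=knight, Jack=knight, Soren=knight, Yolanda=knave, Kobi's claim "Soren is a knight" comes out true where it would need to be false.)
So Kobi must be a knight, making "Soren is a knight" true. Taking Kobi=knight, Zephyr=knight, Jack=knight, Soren=knight, Yolanda=knave, each remaining statement checks out:
  Zephyr (knight): "Zephyr is a knight if Kobi is a knave" — true. ✓
  Jack (knight): "Kobi is a knight" — true. ✓
  Soren (knight): "either Zephyr is a knight or Zephyr is a knave" — true. ✓
  Yolanda (knave): "at least one of Kobi and Soren is a knave" — false. ✓
This is the unique consistent assignment.

Knights: Kobi, Zephyr, Jack, and Soren. Knaves: Yolanda.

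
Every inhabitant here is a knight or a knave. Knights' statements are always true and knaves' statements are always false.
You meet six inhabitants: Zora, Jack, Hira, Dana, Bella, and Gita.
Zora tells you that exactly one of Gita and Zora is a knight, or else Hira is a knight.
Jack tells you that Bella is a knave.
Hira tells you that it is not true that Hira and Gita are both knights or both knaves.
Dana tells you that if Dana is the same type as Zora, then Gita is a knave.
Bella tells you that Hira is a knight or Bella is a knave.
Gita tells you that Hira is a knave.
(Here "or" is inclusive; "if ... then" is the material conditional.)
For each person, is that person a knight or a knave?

Zora is a knight, Jack is a knave, Hira is a knight, Dana is a knight, Bella is a knight, and Gita is a knave.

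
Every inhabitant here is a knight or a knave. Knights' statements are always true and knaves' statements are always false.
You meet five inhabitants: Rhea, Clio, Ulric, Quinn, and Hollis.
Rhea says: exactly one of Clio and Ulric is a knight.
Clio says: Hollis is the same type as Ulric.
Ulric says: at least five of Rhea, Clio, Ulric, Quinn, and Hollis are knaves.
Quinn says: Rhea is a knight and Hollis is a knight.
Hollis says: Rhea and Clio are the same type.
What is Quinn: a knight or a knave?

Quinn is a knave.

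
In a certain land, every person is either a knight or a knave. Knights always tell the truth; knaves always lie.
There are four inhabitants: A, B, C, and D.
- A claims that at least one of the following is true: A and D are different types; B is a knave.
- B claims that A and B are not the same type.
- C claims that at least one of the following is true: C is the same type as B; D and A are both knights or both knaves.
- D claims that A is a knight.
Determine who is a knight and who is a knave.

A is a knave, B is a knight, C is a knight, and D is a knave.

A is a knave; "at least one of the following is true: A and D are different types; B is a knave" is False, as required.
As a knight, B's statement "A and B are not the same type" should be true; it is.
C is a knight, so "at least one of the following is true: C is the same type as B; D and A are both knights or both knaves" must be true — and it is.
Since D is a knave, "A is a knight" needs to be False, which holds.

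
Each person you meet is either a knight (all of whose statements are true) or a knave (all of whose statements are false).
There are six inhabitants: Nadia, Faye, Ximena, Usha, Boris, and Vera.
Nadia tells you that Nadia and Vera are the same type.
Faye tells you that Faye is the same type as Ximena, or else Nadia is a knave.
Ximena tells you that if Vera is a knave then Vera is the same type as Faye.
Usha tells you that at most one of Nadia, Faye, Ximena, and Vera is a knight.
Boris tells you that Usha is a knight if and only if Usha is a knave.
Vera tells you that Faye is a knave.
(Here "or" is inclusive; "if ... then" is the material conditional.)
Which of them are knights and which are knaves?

Nadia is a knight; "Nadia and Vera are the same type" is true, as required.
Since Faye is a knave, "Faye is the same type as Ximena, or else Nadia is a knave" needs to be False, which holds.
Ximena (knight): "if Vera is a knave then Vera is the same type as Faye" — true. ✓
Usha is a knave, and the claim "at most one of Nadia, Faye, Ximena, and Vera is a knight" is indeed False.
Boris (knave): "Usha is a knight if and only if Usha is a knave" — False. ✓
Since Vera is a knight, "Faye is a knave" needs to be true, which holds.

Nadia is a knight, Faye is a knave, Ximena is a knight, Usha is a knave, Boris is a knave, and Vera is a knight.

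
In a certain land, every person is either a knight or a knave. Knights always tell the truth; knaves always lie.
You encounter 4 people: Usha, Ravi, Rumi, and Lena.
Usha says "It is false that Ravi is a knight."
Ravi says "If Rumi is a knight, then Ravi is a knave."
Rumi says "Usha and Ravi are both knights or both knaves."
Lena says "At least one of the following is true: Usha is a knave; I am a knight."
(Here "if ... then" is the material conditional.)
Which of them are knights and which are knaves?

Knights: Ravi and Lena. Knaves: Usha and Rumi.

Usha is a knave, so "it is false that Ravi is a knight" must be False — and it is.
Ravi (knight): "if Rumi is a knight, then Ravi is a knave" — True. ✓
Since Rumi is a knave, "Usha and Ravi are both knights or both knaves" needs to be False, which holds.
Lena is a knight, and the claim "at least one of the following is true: Usha is a knave; I am a knight" is indeed True.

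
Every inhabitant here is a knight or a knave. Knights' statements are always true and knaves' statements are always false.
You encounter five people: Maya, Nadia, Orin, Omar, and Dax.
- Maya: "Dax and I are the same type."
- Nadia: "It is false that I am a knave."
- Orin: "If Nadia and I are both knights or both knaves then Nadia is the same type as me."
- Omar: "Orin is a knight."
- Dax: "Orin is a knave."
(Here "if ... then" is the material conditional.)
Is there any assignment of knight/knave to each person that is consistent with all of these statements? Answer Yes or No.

No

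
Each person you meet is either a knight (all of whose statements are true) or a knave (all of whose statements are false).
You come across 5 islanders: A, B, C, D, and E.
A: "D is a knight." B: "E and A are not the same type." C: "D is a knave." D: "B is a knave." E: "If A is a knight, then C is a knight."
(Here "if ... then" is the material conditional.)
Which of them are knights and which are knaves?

A is a knave, and the claim "D is a knight" is indeed False.
B is a knight, so "E and A are not the same type" must be True — and it is.
C is a knight; "D is a knave" is True, as required.
As a knave, D's statement "B is a knave" should be False; it is.
E (knight): "if A is a knight, then C is a knight" — True. ✓

Knights: B, C, and E. Knaves: A and D.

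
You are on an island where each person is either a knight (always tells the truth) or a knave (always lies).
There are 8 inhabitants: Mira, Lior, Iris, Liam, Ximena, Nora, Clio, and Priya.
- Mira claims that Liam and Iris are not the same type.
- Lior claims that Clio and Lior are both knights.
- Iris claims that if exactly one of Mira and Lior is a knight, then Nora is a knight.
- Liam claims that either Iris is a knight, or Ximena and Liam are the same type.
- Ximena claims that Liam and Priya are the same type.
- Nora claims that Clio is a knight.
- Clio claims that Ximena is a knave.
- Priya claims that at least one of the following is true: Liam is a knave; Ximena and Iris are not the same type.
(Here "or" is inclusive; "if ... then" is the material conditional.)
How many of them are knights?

The unique consistent assignment is Mira=knight, Lior=knave, Iris=knave, Liam=knight, Ximena=knight, Nora=knave, Clio=knave, Priya=knight.
That has 4 knights.

4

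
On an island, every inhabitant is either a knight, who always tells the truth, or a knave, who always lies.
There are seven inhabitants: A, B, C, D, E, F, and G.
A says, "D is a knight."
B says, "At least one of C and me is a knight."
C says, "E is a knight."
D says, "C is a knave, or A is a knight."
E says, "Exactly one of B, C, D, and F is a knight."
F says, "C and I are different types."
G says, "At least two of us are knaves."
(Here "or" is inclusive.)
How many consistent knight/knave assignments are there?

3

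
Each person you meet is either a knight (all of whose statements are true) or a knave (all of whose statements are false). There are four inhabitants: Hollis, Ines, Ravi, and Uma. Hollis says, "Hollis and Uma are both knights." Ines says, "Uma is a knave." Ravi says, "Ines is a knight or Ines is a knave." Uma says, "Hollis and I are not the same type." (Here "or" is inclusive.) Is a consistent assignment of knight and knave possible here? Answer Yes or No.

One consistent assignment: Hollis=knave, Ines=knight, Ravi=knight, Uma=knave.

Yes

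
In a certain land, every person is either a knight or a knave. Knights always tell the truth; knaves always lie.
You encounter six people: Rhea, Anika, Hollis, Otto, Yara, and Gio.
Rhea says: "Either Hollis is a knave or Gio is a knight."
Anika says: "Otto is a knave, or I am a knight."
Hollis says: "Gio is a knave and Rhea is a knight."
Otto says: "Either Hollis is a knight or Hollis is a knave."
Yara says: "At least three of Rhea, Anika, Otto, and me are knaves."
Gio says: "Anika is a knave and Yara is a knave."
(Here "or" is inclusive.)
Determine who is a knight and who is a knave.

Knights: Rhea, Otto, and Gio. Knaves: Anika, Hollis, and Yara.

Rhea is a knight, and the claim "either Hollis is a knave or Gio is a knight" is indeed True.
Anika is a knave, and the claim "Otto is a knave, or I am a knight" is indeed False.
Hollis is a knave; "Gio is a knave and Rhea is a knight" is False, as required.
Otto (knight): "either Hollis is a knight or Hollis is a knave" — True. ✓
Yara is a knave; "at least three of Rhea, Anika, Otto, and me are knaves" is False, as required.
Gio is a knight, so "Anika is a knave and Yara is a knave" must be True — and it is.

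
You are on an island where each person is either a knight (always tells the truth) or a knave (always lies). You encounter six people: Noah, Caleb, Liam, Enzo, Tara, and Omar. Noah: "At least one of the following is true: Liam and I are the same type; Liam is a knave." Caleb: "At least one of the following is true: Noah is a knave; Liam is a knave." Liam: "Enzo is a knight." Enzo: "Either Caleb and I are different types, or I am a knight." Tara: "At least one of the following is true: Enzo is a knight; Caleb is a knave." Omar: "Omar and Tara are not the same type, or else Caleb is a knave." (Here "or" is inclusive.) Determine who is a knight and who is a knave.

Noah is a knight, Caleb is a knave, Liam is a knight, Enzo is a knight, Tara is a knight, and Omar is a knight.

Noah (knight): "at least one of the following is true: Liam and I are the same type; Liam is a knave" — True. ✓
Caleb is a knave, and the claim "at least one of the following is true: Noah is a knave; Liam is a knave" is indeed False.
Since Liam is a knight, "Enzo is a knight" needs to be True, which holds.
Enzo is a knight, so "either Caleb and I are different types, or I am a knight" must be True — and it is.
Tara is a knight; "at least one of the following is true: Enzo is a knight; Caleb is a knave" is True, as required.
Omar is a knight; "Omar and Tara are not the same type, or else Caleb is a knave" is True, as required.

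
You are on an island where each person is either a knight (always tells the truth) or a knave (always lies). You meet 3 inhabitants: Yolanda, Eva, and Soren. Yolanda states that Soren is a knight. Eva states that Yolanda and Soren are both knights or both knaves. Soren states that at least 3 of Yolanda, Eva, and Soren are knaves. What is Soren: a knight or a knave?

Soren is a knave.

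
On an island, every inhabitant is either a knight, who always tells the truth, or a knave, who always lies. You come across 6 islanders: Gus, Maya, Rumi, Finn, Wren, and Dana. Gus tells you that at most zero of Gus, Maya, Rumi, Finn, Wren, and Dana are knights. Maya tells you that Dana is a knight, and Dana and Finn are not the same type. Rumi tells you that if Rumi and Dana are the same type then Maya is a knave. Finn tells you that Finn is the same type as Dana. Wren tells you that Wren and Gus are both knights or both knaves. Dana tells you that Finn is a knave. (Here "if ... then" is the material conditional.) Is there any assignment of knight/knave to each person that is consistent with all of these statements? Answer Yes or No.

No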